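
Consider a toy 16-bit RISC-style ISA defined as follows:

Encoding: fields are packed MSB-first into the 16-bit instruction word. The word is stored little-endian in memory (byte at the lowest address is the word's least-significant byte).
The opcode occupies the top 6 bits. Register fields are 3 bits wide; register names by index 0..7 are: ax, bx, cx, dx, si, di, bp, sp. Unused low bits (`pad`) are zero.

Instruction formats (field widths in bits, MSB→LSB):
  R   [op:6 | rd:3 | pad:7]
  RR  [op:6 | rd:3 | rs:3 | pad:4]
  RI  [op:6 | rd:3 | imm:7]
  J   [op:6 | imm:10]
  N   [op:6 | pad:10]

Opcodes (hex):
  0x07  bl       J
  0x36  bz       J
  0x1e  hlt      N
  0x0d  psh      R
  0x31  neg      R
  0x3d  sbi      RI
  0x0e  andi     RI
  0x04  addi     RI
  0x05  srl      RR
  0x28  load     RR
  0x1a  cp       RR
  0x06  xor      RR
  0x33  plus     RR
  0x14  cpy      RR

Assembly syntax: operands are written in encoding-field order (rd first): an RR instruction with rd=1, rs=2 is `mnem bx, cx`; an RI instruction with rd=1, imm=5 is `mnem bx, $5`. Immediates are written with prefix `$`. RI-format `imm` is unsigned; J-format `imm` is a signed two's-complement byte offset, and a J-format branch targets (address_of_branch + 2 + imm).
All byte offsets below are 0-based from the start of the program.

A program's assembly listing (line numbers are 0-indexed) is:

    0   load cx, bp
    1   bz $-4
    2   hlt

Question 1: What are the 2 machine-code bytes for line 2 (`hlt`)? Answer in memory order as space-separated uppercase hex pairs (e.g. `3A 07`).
00 78

2. hlt fields op=0x1e:6|pad=0:10 → word 7800h → 00 78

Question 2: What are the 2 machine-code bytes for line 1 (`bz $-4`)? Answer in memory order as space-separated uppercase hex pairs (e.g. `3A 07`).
line 1 (bz): pack op=0x36:6|imm=-4:10 = 0xdbfc; little→ fc db

FC DB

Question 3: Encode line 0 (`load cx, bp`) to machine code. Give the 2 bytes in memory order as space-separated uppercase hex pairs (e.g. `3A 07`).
L0: load op=0x28:6|rd=2:3|rs=6:3|pad=0:4 ⇒ 0xa160 ⇒ little 60 a1

60 A1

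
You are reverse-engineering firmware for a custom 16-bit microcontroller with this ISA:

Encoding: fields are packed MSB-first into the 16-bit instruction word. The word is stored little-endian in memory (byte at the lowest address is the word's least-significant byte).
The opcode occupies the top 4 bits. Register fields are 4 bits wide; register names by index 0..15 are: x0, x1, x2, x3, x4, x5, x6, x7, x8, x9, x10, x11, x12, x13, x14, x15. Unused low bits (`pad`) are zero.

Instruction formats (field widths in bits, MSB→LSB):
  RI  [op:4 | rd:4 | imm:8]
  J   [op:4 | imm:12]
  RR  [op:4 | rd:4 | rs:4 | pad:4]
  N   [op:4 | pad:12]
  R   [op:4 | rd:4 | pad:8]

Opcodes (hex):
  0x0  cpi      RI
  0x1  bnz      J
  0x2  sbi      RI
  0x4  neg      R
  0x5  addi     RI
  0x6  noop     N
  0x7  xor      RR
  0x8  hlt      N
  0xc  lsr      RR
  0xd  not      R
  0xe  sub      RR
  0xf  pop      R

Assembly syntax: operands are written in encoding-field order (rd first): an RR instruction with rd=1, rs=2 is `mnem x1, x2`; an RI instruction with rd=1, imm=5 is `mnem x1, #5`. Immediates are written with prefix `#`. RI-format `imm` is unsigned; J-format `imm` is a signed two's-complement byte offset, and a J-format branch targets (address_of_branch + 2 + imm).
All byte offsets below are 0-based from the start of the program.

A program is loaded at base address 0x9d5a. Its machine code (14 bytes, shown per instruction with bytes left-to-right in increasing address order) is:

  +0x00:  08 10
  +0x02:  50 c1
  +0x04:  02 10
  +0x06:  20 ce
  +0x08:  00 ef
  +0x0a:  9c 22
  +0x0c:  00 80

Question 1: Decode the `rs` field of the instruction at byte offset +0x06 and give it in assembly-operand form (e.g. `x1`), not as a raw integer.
x2

off 0x06: read 20 ce as little → 0xce20
  opcode bits[15:12]=0xc: lsr/RR
  [11:8] rd=14 = x14
  [7:4] rs=2 = x2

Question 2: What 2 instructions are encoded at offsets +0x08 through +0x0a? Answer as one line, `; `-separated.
[08] 00 ef → 0xef00
  top 4b → 0xe → sub [RR]
  rd: (w>>8)&0xf=0xf → x15
  rs: (w>>4)&0xf=0x0 → x0
[0a] 9c 22 → 0x229c
  top 4b → 0x2 → sbi [RI]
  rd: (w>>8)&0xf=0x2 → x2
  imm: (w>>0)&0xff=0x9c → #156

sub x15, x0; sbi x2, #156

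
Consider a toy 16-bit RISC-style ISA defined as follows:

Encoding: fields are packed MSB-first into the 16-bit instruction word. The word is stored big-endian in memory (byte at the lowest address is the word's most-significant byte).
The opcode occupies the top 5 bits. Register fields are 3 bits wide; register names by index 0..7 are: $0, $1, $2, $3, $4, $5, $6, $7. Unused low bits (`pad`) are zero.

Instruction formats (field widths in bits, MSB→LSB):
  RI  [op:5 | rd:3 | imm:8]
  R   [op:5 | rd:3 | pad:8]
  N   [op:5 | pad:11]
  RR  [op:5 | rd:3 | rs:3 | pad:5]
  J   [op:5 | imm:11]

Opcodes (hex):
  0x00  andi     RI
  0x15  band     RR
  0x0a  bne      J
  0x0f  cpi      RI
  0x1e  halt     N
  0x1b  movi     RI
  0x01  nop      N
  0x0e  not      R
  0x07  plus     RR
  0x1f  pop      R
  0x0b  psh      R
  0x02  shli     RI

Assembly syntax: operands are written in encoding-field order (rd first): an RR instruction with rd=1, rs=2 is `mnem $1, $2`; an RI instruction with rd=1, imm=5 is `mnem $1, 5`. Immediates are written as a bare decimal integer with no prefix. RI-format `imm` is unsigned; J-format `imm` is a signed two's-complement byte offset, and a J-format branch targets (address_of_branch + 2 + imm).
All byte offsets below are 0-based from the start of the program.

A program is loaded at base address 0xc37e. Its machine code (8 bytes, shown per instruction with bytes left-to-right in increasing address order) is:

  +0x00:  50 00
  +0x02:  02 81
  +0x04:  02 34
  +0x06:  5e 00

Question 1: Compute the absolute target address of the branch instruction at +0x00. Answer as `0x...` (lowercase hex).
[00] 50 00 → 0x5000
  opcode bits[15:11]=0xa: bne/J
  imm: (w>>0)&0x7ff=0x0 → 0
  target = base 0xc37e + off 0x00 + 2 + imm 0 = 0xc380

0xc380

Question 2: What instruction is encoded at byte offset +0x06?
psh $6

@+06  big-endian(5e 00) = 0x5e00
  opcode bits[15:11]=0xb: psh/R
  [10:8] rd=6 = $6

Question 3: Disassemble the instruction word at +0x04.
andi $2, 52

off 0x04: read 02 34 as big → 0x0234
  top 5b → 0x0 → andi [RI]
  [10:8] rd=2 = $2
  [7:0] imm=52 = 52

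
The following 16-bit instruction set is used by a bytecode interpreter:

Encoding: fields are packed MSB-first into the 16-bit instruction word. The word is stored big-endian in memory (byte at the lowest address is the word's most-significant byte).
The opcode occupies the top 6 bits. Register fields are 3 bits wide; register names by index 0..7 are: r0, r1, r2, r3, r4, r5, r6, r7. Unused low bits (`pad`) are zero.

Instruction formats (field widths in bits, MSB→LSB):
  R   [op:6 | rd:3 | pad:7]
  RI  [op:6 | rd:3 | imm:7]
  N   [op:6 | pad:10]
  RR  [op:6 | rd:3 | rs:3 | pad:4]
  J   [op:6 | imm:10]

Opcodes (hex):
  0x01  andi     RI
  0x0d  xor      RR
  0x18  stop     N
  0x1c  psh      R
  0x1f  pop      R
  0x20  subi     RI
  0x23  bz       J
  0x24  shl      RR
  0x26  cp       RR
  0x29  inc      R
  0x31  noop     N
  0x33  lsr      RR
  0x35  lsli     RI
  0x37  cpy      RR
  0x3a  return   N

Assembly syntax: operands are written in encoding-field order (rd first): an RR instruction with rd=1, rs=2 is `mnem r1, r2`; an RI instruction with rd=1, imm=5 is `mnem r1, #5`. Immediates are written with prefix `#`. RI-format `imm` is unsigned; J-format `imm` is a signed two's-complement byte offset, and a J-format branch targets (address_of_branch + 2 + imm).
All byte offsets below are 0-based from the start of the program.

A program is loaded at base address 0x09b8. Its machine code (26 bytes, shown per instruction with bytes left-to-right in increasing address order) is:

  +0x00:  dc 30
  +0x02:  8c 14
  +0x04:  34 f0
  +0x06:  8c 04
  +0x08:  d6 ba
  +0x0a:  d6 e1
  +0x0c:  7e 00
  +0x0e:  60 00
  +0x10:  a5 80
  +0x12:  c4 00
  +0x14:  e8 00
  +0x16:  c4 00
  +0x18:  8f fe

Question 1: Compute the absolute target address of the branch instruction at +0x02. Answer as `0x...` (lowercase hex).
@+02  big-endian(8c 14) = 0x8c14
  opcode bits[15:10]=0x23: bz/J
  imm: (w>>0)&0x3ff=0x14 → #20
  target = base 0x09b8 + off 0x02 + 2 + imm 20 = 0x09d0

0x09d0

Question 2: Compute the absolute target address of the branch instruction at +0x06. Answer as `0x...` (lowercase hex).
@+06  big-endian(8c 04) = 0x8c04
  op=0x8c04>>10=0x23 ⇒ bz (J)
  imm: (w>>0)&0x3ff=0x4 → #4
  target = base 0x09b8 + off 0x06 + 2 + imm 4 = 0x09c4

0x09c4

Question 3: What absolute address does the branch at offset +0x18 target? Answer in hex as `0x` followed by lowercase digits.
0x09d0

@+18  big-endian(8f fe) = 0x8ffe
  op=0x8ffe>>10=0x23 ⇒ bz (J)
  imm: (w>>0)&0x3ff=0x3fe (s10→-2) → #-2
  target = base 0x09b8 + off 0x18 + 2 + imm -2 = 0x09d0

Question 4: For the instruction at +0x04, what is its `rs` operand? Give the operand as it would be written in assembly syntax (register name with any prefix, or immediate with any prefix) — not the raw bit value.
+0x04: 34 f0 ⇒ word 0x34f0 (big)
  op=0x34f0>>10=0xd ⇒ xor (RR)
  [9:7] rd=1 = r1
  [6:4] rs=7 = r7

r7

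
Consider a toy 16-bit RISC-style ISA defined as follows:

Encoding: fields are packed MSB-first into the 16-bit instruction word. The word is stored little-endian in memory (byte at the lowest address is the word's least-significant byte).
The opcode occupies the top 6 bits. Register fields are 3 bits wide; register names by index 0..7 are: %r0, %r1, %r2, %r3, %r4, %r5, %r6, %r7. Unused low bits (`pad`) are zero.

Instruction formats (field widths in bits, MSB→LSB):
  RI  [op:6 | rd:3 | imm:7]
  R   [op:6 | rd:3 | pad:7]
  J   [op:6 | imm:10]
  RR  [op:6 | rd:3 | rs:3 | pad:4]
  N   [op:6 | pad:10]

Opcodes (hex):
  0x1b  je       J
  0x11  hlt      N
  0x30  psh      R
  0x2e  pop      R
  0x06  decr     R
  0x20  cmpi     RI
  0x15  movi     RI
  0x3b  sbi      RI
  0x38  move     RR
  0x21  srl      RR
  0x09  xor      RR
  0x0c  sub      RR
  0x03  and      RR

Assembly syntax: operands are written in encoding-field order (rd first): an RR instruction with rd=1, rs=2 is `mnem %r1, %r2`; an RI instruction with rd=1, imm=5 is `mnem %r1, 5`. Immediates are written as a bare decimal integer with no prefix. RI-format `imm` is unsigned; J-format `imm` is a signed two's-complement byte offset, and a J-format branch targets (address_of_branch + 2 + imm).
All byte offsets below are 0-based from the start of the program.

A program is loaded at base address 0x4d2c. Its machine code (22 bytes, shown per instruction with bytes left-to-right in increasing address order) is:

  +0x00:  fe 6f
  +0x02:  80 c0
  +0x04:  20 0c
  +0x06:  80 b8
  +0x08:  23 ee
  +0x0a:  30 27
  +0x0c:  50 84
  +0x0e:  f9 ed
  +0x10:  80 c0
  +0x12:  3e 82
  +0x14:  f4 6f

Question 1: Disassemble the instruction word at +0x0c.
srl %r0, %r5

off 0x0c: read 50 84 as little → 0x8450
  top 6b → 0x21 → srl [RR]
  [9:7] rd=0 = %r0
  [6:4] rs=5 = %r5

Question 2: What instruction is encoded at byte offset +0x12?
cmpi %r4, 62

+0x12: 3e 82 ⇒ word 0x823e (little)
  top 6b → 0x20 → cmpi [RI]
  rd@[9:7]=0x4 ⇒ %r4
  imm@[6:0]=0x3e ⇒ 62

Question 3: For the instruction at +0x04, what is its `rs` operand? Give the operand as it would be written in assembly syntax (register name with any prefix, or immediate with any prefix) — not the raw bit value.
[04] 20 0c → 0x0c20
  op=0x0c20>>10=0x3 ⇒ and (RR)
  rd@[9:7]=0x0 ⇒ %r0
  rs@[6:4]=0x2 ⇒ %r2

%r2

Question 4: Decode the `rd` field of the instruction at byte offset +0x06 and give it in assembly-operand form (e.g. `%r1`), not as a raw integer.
[06] 80 b8 → 0xb880
  top 6b → 0x2e → pop [R]
  rd: (w>>7)&0x7=0x1 → %r1

%r1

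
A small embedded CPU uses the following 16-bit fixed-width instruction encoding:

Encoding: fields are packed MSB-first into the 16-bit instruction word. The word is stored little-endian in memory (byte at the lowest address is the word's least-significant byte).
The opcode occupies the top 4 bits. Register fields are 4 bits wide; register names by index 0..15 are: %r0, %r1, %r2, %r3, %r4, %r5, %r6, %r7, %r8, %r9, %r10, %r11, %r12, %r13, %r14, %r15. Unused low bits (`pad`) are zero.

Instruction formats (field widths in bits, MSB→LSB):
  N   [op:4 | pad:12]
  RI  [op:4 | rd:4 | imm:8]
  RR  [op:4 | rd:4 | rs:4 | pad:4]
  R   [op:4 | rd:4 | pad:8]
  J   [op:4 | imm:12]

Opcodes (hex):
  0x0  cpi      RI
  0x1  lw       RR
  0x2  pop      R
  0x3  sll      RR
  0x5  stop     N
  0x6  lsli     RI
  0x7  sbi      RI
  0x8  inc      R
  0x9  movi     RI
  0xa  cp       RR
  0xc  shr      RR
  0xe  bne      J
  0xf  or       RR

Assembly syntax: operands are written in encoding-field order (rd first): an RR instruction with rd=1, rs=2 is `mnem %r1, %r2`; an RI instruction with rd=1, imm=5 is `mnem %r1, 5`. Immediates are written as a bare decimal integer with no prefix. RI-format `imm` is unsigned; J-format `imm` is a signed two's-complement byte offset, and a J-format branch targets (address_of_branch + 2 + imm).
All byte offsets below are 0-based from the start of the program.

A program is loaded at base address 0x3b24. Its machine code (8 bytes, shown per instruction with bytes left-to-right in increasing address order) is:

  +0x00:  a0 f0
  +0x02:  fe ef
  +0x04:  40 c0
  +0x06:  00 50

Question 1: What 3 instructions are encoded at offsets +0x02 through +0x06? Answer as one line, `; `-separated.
@+02  little-endian(fe ef) = 0xeffe
  op=0xeffe>>12=0xe ⇒ bne (J)
  imm@[11:0]=0xffe (s12→-2) ⇒ -2
@+04  little-endian(40 c0) = 0xc040
  op=0xc040>>12=0xc ⇒ shr (RR)
  rd@[11:8]=0x0 ⇒ %r0
  rs@[7:4]=0x4 ⇒ %r4
@+06  little-endian(00 50) = 0x5000
  op=0x5000>>12=0x5 ⇒ stop (N)

bne -2; shr %r0, %r4; stop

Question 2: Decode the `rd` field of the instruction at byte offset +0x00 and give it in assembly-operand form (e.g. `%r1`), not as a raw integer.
%r0

off 0x00: read a0 f0 as little → 0xf0a0
  op=0xf0a0>>12=0xf ⇒ or (RR)
  rd: (w>>8)&0xf=0x0 → %r0
  rs: (w>>4)&0xf=0xa → %r10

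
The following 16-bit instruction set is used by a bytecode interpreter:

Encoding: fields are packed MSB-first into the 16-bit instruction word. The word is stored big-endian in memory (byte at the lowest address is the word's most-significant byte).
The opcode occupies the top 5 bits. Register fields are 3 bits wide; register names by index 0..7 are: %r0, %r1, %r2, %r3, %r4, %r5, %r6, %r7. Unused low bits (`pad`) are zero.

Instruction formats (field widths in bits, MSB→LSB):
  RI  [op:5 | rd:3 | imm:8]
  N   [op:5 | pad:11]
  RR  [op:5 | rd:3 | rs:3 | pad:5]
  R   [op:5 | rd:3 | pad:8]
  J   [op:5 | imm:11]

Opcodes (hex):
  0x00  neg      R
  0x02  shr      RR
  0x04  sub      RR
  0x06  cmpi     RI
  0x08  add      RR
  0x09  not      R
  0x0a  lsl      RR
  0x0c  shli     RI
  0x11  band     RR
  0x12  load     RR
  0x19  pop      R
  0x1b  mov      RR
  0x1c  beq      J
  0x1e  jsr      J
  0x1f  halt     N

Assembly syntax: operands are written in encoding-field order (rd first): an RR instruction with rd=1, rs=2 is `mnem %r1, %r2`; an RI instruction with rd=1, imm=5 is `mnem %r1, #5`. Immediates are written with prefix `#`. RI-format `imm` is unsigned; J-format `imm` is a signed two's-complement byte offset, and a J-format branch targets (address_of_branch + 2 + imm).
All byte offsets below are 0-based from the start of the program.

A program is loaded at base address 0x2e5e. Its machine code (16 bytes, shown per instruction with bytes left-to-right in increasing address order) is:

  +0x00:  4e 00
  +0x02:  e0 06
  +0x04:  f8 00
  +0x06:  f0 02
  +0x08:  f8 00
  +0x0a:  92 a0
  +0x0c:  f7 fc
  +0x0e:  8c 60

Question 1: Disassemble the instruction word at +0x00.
off 0x00: read 4e 00 as big → 0x4e00
  op=0x4e00>>11=0x9 ⇒ not (R)
  rd@[10:8]=0x6 ⇒ %r6

not %r6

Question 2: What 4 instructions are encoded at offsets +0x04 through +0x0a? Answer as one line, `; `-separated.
halt; jsr #2; halt; load %r2, %r5

+0x04: f8 00 ⇒ word 0xf800 (big)
  op=0xf800>>11=0x1f ⇒ halt (N)
+0x06: f0 02 ⇒ word 0xf002 (big)
  op=0xf002>>11=0x1e ⇒ jsr (J)
  imm: (w>>0)&0x7ff=0x2 → #2
+0x08: f8 00 ⇒ word 0xf800 (big)
  op=0xf800>>11=0x1f ⇒ halt (N)
+0x0a: 92 a0 ⇒ word 0x92a0 (big)
  op=0x92a0>>11=0x12 ⇒ load (RR)
  rd: (w>>8)&0x7=0x2 → %r2
  rs: (w>>5)&0x7=0x5 → %r5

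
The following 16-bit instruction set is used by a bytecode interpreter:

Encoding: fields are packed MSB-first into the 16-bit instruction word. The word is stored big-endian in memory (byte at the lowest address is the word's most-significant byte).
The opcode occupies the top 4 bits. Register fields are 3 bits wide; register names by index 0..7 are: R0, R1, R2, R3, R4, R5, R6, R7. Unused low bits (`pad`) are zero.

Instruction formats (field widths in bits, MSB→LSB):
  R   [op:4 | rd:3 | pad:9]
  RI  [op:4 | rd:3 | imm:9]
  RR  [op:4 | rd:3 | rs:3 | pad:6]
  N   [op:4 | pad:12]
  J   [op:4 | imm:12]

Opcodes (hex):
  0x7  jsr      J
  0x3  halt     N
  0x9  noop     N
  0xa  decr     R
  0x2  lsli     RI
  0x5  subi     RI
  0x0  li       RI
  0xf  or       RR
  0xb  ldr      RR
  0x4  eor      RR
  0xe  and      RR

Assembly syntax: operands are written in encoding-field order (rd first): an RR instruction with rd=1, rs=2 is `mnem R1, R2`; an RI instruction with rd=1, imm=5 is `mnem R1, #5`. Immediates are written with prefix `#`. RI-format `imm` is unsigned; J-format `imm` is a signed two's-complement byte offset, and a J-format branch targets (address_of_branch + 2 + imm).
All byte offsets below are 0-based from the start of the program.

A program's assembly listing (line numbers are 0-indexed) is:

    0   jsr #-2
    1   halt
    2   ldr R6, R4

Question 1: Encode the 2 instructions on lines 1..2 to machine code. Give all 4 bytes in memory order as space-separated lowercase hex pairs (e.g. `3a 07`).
line 1 (halt): pack op=0x3:4|pad=0:12 = 0x3000; big→ 30 00
line 2 (ldr): pack op=0xb:4|rd=6:3|rs=4:3|pad=0:6 = 0xbd00; big→ bd 00

30 00 bd 00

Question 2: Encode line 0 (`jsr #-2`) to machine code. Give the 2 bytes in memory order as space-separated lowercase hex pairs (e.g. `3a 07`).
0. jsr fields op=0x7:4|imm=-2:12 → word 7ffeh → 7f fe

7f fe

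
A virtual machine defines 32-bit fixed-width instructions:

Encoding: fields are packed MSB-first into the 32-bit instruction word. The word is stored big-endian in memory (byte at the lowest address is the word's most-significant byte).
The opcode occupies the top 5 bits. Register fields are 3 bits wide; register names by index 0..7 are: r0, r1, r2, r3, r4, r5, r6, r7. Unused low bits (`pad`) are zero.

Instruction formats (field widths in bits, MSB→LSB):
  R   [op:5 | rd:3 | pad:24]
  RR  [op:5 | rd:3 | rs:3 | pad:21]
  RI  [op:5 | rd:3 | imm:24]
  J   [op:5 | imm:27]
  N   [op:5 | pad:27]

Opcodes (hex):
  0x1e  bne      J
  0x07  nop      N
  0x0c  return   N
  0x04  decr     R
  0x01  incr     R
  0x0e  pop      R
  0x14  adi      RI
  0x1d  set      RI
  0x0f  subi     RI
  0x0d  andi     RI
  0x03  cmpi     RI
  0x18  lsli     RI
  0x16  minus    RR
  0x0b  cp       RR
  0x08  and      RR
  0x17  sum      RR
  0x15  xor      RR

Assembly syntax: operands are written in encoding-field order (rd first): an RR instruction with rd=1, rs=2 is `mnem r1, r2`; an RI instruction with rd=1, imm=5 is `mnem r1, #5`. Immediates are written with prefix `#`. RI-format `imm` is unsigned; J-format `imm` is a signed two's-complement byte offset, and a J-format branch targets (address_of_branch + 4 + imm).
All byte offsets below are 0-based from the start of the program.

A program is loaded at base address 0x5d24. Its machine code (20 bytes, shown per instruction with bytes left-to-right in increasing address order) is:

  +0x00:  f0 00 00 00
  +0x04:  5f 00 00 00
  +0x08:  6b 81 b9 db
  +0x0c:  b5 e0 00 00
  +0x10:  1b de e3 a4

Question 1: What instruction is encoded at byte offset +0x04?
off 0x04: read 5f 00 00 00 as big → 0x5f000000
  opcode bits[31:27]=0xb: cp/RR
  rd: (w>>24)&0x7=0x7 → r7
  rs: (w>>21)&0x7=0x0 → r0

cp r7, r0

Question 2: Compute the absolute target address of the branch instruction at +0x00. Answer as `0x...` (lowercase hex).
0x5d28

off 0x00: read f0 00 00 00 as big → 0xf0000000
  opcode bits[31:27]=0x1e: bne/J
  imm@[26:0]=0x0 ⇒ #0
  target = base 0x5d24 + off 0x00 + 4 + imm 0 = 0x5d28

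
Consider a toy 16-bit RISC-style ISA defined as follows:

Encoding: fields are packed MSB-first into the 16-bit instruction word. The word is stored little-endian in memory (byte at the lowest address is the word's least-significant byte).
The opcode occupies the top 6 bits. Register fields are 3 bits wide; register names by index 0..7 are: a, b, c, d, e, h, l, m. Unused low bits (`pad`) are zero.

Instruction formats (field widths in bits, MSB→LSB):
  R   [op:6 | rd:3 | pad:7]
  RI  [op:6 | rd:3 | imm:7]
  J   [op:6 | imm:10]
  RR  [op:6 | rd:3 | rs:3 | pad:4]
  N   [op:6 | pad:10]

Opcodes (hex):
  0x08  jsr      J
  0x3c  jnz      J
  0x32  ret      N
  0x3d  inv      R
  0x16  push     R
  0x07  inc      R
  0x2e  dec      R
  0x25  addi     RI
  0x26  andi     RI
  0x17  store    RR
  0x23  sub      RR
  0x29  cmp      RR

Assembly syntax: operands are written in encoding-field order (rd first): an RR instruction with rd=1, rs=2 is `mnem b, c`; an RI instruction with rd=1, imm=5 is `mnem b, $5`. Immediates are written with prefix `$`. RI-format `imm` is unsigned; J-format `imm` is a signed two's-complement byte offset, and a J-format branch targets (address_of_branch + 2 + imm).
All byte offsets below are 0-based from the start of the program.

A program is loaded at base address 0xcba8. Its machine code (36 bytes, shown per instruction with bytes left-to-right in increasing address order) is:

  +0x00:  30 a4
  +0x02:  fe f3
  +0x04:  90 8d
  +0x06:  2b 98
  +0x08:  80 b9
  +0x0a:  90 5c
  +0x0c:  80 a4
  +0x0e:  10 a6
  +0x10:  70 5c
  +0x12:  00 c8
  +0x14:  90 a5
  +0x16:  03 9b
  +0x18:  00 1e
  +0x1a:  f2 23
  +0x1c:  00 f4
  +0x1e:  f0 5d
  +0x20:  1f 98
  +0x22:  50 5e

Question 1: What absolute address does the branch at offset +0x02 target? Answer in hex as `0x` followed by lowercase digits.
0xcbaa

+0x02: fe f3 ⇒ word 0xf3fe (little)
  op=0xf3fe>>10=0x3c ⇒ jnz (J)
  imm: (w>>0)&0x3ff=0x3fe (s10→-2) → $-2
  target = base 0xcba8 + off 0x02 + 2 + imm -2 = 0xcbaa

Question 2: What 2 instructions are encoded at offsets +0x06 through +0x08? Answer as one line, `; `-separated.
andi a, $43; dec d

+0x06: 2b 98 ⇒ word 0x982b (little)
  top 6b → 0x26 → andi [RI]
  [9:7] rd=0 = a
  [6:0] imm=43 = $43
+0x08: 80 b9 ⇒ word 0xb980 (little)
  top 6b → 0x2e → dec [R]
  [9:7] rd=3 = d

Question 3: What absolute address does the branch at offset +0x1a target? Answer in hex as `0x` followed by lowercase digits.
0xcbb6

[1a] f2 23 → 0x23f2
  op=0x23f2>>10=0x8 ⇒ jsr (J)
  imm: (w>>0)&0x3ff=0x3f2 (s10→-14) → $-14
  target = base 0xcba8 + off 0x1a + 2 + imm -14 = 0xcbb6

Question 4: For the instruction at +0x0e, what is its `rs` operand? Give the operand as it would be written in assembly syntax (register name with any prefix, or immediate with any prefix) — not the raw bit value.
b

[0e] 10 a6 → 0xa610
  op=0xa610>>10=0x29 ⇒ cmp (RR)
  rd@[9:7]=0x4 ⇒ e
  rs@[6:4]=0x1 ⇒ b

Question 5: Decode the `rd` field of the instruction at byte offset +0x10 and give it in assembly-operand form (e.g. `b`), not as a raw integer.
off 0x10: read 70 5c as little → 0x5c70
  opcode bits[15:10]=0x17: store/RR
  rd@[9:7]=0x0 ⇒ a
  rs@[6:4]=0x7 ⇒ m

a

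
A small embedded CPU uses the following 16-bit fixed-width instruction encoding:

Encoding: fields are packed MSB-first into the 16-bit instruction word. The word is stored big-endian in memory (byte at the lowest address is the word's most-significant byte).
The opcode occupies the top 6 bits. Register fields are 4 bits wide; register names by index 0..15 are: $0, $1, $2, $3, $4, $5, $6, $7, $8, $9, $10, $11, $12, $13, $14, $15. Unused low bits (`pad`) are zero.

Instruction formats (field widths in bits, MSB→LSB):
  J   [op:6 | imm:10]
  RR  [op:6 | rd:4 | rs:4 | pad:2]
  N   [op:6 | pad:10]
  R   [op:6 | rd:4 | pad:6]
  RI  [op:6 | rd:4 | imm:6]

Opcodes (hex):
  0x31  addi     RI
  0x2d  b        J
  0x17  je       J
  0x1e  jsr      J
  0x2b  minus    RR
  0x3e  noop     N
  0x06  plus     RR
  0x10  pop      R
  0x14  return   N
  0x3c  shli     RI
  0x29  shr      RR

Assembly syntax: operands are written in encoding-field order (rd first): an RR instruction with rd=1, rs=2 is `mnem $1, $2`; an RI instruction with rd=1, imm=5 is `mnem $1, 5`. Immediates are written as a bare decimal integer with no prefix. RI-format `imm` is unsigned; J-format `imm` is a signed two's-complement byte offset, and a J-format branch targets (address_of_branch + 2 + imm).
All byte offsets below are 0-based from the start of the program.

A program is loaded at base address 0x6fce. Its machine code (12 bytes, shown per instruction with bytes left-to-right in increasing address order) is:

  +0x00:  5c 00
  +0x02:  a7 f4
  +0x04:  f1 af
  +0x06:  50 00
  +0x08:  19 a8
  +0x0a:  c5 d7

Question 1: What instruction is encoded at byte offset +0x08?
plus $6, $10

@+08  big-endian(19 a8) = 0x19a8
  op=0x19a8>>10=0x6 ⇒ plus (RR)
  rd: (w>>6)&0xf=0x6 → $6
  rs: (w>>2)&0xf=0xa → $10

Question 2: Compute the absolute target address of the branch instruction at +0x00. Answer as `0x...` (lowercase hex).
@+00  big-endian(5c 00) = 0x5c00
  top 6b → 0x17 → je [J]
  imm: (w>>0)&0x3ff=0x0 → 0
  target = base 0x6fce + off 0x00 + 2 + imm 0 = 0x6fd0

0x6fd0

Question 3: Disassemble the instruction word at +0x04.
shli $6, 47

+0x04: f1 af ⇒ word 0xf1af (big)
  op=0xf1af>>10=0x3c ⇒ shli (RI)
  [9:6] rd=6 = $6
  [5:0] imm=47 = 47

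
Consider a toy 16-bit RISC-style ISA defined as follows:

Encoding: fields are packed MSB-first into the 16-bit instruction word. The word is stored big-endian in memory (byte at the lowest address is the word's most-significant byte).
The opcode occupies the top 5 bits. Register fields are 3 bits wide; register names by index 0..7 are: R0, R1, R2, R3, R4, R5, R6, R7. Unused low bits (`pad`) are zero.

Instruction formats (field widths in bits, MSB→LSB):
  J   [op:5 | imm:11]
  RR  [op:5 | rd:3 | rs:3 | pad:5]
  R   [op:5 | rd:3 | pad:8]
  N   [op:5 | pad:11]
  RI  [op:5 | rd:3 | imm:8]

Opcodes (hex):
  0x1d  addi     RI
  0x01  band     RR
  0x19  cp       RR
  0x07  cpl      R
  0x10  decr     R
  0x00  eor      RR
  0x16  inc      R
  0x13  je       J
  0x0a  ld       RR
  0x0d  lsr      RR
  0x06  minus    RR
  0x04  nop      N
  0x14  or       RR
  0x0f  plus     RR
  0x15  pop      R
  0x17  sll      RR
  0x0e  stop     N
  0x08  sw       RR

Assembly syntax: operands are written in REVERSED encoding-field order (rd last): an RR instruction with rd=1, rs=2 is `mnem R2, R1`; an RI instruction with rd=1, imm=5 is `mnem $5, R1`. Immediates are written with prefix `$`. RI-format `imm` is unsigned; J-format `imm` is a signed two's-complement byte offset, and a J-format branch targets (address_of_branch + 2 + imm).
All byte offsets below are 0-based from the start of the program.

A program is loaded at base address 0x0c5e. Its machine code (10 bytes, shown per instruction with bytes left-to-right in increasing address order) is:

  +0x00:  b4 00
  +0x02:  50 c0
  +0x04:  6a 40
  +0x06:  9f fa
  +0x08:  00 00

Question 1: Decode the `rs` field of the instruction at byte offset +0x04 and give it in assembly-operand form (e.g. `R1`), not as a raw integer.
[04] 6a 40 → 0x6a40
  top 5b → 0xd → lsr [RR]
  [10:8] rd=2 = R2
  [7:5] rs=2 = R2

R2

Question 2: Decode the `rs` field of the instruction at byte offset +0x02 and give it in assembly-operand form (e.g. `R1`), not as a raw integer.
R6

[02] 50 c0 → 0x50c0
  top 5b → 0xa → ld [RR]
  rd@[10:8]=0x0 ⇒ R0
  rs@[7:5]=0x6 ⇒ R6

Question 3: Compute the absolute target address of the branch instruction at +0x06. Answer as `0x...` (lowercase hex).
@+06  big-endian(9f fa) = 0x9ffa
  op=0x9ffa>>11=0x13 ⇒ je (J)
  [10:0] imm=2042 (s11→-6) = $-6
  target = base 0x0c5e + off 0x06 + 2 + imm -6 = 0x0c60

0x0c60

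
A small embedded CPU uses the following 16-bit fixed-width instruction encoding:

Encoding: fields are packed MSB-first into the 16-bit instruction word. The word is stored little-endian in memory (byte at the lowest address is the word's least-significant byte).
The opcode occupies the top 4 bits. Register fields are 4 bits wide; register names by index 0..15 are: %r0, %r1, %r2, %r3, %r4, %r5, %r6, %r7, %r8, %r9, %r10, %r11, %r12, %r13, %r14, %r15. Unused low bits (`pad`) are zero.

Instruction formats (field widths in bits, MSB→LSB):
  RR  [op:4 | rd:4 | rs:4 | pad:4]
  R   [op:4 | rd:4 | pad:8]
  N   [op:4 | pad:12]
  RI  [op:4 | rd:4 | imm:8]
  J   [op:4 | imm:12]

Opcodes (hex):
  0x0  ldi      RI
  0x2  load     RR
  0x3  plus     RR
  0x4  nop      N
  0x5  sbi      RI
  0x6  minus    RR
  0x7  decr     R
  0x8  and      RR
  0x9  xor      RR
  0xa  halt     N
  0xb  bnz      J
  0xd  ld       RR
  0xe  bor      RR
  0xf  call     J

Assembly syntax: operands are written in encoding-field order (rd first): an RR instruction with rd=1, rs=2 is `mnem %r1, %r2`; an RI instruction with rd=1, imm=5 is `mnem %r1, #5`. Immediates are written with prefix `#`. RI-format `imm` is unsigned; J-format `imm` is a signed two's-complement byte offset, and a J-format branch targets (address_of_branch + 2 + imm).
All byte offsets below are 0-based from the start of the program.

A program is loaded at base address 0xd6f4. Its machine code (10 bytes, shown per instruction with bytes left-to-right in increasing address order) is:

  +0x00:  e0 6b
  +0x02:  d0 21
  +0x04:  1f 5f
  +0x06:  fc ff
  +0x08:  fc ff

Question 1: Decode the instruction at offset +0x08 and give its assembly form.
call #-4

[08] fc ff → 0xfffc
  opcode bits[15:12]=0xf: call/J
  imm@[11:0]=0xffc (s12→-4) ⇒ #-4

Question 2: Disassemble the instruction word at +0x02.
+0x02: d0 21 ⇒ word 0x21d0 (little)
  top 4b → 0x2 → load [RR]
  rd@[11:8]=0x1 ⇒ %r1
  rs@[7:4]=0xd ⇒ %r13

load %r1, %r13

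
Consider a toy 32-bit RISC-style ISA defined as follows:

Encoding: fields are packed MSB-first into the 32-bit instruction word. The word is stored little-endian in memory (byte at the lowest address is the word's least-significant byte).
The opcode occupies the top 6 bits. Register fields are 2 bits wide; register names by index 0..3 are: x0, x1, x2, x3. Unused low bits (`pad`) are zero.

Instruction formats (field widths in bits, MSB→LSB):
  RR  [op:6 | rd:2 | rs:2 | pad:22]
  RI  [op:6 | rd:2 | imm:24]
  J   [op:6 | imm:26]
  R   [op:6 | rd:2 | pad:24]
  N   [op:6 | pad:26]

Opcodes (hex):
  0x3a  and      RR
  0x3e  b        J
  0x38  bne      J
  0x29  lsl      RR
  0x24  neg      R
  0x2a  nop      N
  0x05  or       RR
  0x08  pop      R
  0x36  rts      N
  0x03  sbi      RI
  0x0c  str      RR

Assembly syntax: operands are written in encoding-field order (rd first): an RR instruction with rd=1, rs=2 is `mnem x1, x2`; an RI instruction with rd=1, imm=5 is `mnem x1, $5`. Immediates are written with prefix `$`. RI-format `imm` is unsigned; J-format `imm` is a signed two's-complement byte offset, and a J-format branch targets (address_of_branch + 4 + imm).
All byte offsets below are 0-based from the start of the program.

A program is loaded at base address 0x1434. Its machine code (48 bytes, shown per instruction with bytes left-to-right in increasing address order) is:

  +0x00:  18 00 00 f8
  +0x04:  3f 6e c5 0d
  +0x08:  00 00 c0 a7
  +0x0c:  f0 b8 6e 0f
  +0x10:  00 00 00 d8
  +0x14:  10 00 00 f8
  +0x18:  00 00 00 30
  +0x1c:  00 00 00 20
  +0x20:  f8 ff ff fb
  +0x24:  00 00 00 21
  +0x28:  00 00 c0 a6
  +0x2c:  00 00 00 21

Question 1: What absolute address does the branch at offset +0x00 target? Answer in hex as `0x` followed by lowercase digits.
0x1450

off 0x00: read 18 00 00 f8 as little → 0xf8000018
  top 6b → 0x3e → b [J]
  imm@[25:0]=0x18 ⇒ $24
  target = base 0x1434 + off 0x00 + 4 + imm 24 = 0x1450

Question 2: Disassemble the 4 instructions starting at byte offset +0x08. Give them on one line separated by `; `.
lsl x3, x3; sbi x3, $7256304; rts; b $16

@+08  little-endian(00 00 c0 a7) = 0xa7c00000
  opcode bits[31:26]=0x29: lsl/RR
  rd@[25:24]=0x3 ⇒ x3
  rs@[23:22]=0x3 ⇒ x3
@+0c  little-endian(f0 b8 6e 0f) = 0x0f6eb8f0
  opcode bits[31:26]=0x3: sbi/RI
  rd@[25:24]=0x3 ⇒ x3
  imm@[23:0]=0x6eb8f0 ⇒ $7256304
@+10  little-endian(00 00 00 d8) = 0xd8000000
  opcode bits[31:26]=0x36: rts/N
@+14  little-endian(10 00 00 f8) = 0xf8000010
  opcode bits[31:26]=0x3e: b/J
  imm@[25:0]=0x10 ⇒ $16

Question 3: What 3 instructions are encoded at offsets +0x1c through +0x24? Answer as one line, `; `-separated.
pop x0; b $-8; pop x1

off 0x1c: read 00 00 00 20 as little → 0x20000000
  opcode bits[31:26]=0x8: pop/R
  [25:24] rd=0 = x0
off 0x20: read f8 ff ff fb as little → 0xfbfffff8
  opcode bits[31:26]=0x3e: b/J
  [25:0] imm=67108856 (s26→-8) = $-8
off 0x24: read 00 00 00 21 as little → 0x21000000
  opcode bits[31:26]=0x8: pop/R
  [25:24] rd=1 = x1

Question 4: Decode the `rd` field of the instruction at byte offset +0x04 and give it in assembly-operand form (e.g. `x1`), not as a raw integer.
+0x04: 3f 6e c5 0d ⇒ word 0x0dc56e3f (little)
  opcode bits[31:26]=0x3: sbi/RI
  rd@[25:24]=0x1 ⇒ x1
  imm@[23:0]=0xc56e3f ⇒ $12938815

x1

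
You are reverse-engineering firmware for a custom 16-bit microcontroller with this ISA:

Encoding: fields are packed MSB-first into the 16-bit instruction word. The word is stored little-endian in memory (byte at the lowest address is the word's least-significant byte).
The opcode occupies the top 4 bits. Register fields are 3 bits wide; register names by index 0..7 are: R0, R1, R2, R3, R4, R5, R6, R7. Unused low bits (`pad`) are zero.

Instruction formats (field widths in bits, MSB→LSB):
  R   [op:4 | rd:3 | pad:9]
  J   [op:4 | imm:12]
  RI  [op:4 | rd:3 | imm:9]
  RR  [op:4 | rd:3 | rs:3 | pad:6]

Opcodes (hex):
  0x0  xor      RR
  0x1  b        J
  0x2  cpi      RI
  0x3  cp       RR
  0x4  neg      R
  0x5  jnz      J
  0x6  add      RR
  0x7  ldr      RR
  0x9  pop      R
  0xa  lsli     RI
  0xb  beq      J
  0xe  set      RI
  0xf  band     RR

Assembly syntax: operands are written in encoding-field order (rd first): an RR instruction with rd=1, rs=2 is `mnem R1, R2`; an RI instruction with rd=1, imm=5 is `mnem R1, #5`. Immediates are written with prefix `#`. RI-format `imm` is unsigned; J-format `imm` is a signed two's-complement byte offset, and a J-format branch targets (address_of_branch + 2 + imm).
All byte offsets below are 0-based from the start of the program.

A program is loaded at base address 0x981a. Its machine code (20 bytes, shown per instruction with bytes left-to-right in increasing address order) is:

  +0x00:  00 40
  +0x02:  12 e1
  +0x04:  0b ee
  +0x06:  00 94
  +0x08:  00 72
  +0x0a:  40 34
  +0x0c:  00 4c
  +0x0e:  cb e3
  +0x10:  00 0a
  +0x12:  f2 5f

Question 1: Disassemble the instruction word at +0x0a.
cp R2, R1

[0a] 40 34 → 0x3440
  top 4b → 0x3 → cp [RR]
  rd: (w>>9)&0x7=0x2 → R2
  rs: (w>>6)&0x7=0x1 → R1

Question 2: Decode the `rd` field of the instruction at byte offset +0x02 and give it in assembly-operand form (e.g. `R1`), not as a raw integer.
[02] 12 e1 → 0xe112
  top 4b → 0xe → set [RI]
  rd: (w>>9)&0x7=0x0 → R0
  imm: (w>>0)&0x1ff=0x112 → #274

R0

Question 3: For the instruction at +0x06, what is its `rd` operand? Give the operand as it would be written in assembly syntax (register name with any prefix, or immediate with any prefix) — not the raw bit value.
off 0x06: read 00 94 as little → 0x9400
  opcode bits[15:12]=0x9: pop/R
  rd@[11:9]=0x2 ⇒ R2

R2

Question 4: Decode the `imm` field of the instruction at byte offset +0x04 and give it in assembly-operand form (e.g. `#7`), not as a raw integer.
#11

@+04  little-endian(0b ee) = 0xee0b
  top 4b → 0xe → set [RI]
  rd: (w>>9)&0x7=0x7 → R7
  imm: (w>>0)&0x1ff=0xb → #11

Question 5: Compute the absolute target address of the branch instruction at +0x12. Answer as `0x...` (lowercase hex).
+0x12: f2 5f ⇒ word 0x5ff2 (little)
  top 4b → 0x5 → jnz [J]
  imm: (w>>0)&0xfff=0xff2 (s12→-14) → #-14
  target = base 0x981a + off 0x12 + 2 + imm -14 = 0x9820

0x9820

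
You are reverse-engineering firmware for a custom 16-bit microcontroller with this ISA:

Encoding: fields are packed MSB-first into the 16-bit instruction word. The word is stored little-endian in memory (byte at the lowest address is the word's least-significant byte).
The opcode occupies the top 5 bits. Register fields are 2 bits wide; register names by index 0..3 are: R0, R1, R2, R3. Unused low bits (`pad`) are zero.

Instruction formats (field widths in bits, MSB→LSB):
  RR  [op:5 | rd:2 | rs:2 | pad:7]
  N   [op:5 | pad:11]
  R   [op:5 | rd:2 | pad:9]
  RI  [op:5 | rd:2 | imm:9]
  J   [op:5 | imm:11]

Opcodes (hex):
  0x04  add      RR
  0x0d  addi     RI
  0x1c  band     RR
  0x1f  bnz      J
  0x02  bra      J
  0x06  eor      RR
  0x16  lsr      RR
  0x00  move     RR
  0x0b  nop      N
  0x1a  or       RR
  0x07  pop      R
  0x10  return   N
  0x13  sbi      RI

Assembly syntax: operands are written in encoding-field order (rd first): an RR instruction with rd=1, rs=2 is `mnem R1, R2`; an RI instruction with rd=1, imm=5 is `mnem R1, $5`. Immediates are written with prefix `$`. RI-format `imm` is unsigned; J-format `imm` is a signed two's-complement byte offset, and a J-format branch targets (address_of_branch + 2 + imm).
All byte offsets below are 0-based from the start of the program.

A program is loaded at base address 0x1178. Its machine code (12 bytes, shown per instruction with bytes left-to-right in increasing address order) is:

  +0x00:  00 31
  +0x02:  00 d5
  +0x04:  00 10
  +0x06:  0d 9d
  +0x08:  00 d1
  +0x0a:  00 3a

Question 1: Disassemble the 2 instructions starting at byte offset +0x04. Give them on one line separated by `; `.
off 0x04: read 00 10 as little → 0x1000
  op=0x1000>>11=0x2 ⇒ bra (J)
  imm: (w>>0)&0x7ff=0x0 → $0
off 0x06: read 0d 9d as little → 0x9d0d
  op=0x9d0d>>11=0x13 ⇒ sbi (RI)
  rd: (w>>9)&0x3=0x2 → R2
  imm: (w>>0)&0x1ff=0x10d → $269

bra $0; sbi R2, $269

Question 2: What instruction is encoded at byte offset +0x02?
or R2, R2

[02] 00 d5 → 0xd500
  top 5b → 0x1a → or [RR]
  rd@[10:9]=0x2 ⇒ R2
  rs@[8:7]=0x2 ⇒ R2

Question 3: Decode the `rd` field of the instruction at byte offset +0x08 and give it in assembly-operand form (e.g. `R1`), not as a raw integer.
off 0x08: read 00 d1 as little → 0xd100
  opcode bits[15:11]=0x1a: or/RR
  [10:9] rd=0 = R0
  [8:7] rs=2 = R2

R0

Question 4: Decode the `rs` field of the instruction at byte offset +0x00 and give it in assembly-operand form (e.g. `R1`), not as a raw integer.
off 0x00: read 00 31 as little → 0x3100
  op=0x3100>>11=0x6 ⇒ eor (RR)
  rd@[10:9]=0x0 ⇒ R0
  rs@[8:7]=0x2 ⇒ R2

R2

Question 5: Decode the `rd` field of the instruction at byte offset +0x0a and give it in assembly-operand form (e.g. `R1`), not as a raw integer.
R1

[0a] 00 3a → 0x3a00
  opcode bits[15:11]=0x7: pop/R
  rd: (w>>9)&0x3=0x1 → R1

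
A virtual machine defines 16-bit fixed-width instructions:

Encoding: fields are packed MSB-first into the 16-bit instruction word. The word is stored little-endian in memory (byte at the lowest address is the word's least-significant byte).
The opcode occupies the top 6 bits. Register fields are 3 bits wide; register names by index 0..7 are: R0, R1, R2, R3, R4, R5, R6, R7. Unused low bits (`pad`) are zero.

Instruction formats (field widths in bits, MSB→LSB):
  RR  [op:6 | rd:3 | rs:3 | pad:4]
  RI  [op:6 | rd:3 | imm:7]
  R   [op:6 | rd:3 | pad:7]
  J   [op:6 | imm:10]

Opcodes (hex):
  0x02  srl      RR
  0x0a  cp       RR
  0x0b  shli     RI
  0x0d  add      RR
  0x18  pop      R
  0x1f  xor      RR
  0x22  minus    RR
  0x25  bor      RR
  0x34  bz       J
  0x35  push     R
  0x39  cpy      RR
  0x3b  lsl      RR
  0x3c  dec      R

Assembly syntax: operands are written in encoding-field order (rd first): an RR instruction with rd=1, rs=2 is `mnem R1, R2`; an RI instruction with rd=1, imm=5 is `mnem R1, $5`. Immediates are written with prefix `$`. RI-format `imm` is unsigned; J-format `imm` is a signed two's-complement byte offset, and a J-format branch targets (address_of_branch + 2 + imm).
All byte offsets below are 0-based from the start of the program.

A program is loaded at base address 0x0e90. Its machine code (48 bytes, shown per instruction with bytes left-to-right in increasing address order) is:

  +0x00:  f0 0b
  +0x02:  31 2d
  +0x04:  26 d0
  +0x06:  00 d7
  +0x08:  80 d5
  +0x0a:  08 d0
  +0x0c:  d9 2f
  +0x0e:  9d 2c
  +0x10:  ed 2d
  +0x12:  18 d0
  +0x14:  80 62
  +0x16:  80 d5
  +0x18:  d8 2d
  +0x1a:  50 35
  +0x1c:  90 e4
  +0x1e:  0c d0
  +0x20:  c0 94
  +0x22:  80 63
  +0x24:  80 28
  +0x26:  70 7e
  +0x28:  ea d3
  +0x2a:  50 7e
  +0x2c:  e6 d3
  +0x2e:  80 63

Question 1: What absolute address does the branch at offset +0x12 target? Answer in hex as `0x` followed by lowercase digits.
off 0x12: read 18 d0 as little → 0xd018
  op=0xd018>>10=0x34 ⇒ bz (J)
  [9:0] imm=24 = $24
  target = base 0x0e90 + off 0x12 + 2 + imm 24 = 0x0ebc

0x0ebc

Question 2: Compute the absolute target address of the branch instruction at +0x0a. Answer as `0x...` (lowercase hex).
0x0ea4

@+0a  little-endian(08 d0) = 0xd008
  op=0xd008>>10=0x34 ⇒ bz (J)
  imm: (w>>0)&0x3ff=0x8 → $8
  target = base 0x0e90 + off 0x0a + 2 + imm 8 = 0x0ea4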